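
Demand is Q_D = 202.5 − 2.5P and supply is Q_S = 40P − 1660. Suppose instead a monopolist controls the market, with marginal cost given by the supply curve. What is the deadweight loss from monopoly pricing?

In inverse form: demand P = 81 − 0.4Q, supply P = 41.5 + 0.025Q.
Competitive equilibrium: 81 − 0.4Q = 41.5 + 0.025Q → Q* = 92.9412, P* = 43.8235.
Marginal revenue: MR = 81 − 0.8Q. Set MR = MC: 81 − 0.8Q = 41.5 + 0.025Q → Q_m = 47.8788.
Price P_m = 81 − 0.4·47.8788 = 61.8485; MC(Q_m) = 41.5 + 0.025·47.8788 = 42.697.
Competitive Q* = 92.9412, so ΔQ = 45.0624; wedge = 61.8485 − 42.697 = 19.1515.
Deadweight loss = ½ × 45.0624 × 19.1515 = 431.51.

431.51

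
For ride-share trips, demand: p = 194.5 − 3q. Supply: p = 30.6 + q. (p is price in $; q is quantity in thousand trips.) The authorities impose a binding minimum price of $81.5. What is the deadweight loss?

Competitive equilibrium: 194.5 − 3q = 30.6 + q → q* = 40.975, p* = 71.575.
At the floor p = 81.5, quantity demanded = (194.5 − 81.5)/3 = 37.6667.
Sellers' marginal cost at q' = 37.6667: 30.6 + 1·37.6667 = 68.2667.
Δq = 40.975 − 37.6667 = 3.3083; wedge = 81.5 − 68.2667 = 13.2333.
Deadweight loss = ½ × 3.3083 × 13.2333 = $21.89 thousand.

$21.89 thousand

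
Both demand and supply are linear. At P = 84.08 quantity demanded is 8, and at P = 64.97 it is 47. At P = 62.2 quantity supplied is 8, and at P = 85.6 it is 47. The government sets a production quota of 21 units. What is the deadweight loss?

Demand slope = (64.97 − 84.08)/(47 − 8) = −0.49, so P = 88 − 0.49Q.
Supply slope = (85.6 − 62.2)/(47 − 8) = 0.6, so P = 57.4 + 0.6Q.
Competitive equilibrium: 88 − 0.49Q = 57.4 + 0.6Q → Q* = 28.0734, P* = 74.244.
At Q = 21: demand price = 88 − 0.49·21 = 77.71; supply price = 57.4 + 0.6·21 = 70.
ΔQ = 28.0734 − 21 = 7.0734; wedge = 77.71 − 70 = 7.71.
Deadweight loss = ½ × 7.0734 × 7.71 = 27.27.

27.27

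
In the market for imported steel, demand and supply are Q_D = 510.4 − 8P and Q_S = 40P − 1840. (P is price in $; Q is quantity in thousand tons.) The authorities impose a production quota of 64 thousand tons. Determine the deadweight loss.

In inverse form: demand P = 63.8 − 0.125Q, supply P = 46 + 0.025Q.
Competitive equilibrium: 63.8 − 0.125Q = 46 + 0.025Q → Q* = 118.6667, P* = 48.9667.
At Q = 64: demand price = 63.8 − 0.125·64 = 55.8; supply price = 46 + 0.025·64 = 47.6.
ΔQ = 118.6667 − 64 = 54.6667; wedge = 55.8 − 47.6 = 8.2.
Deadweight loss = ½ × 54.6667 × 8.2 = $224.13 thousand.

$224.13 thousand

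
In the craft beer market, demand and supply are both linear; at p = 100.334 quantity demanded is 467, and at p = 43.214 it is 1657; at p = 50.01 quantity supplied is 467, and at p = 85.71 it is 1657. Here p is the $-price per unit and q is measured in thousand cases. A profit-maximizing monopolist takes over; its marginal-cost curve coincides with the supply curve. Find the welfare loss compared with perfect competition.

Demand slope = (43.214 − 100.334)/(1657 − 467) = −0.048, so p = 122.75 − 0.048q.
Supply slope = (85.71 − 50.01)/(1657 − 467) = 0.03, so p = 36 + 0.03q.
Competitive equilibrium: 122.75 − 0.048q = 36 + 0.03q → q* = 1112.1795, p* = 69.3654.
Marginal revenue: MR = 122.75 − 0.096q. Set MR = MC: 122.75 − 0.096q = 36 + 0.03q → q_m = 688.4921.
Price p_m = 122.75 − 0.048·688.4921 = 89.7024; MC(q_m) = 36 + 0.03·688.4921 = 56.6548.
Competitive q* = 1112.1795, so Δq = 423.6874; wedge = 89.7024 − 56.6548 = 33.0476.
Welfare loss = ½ × 423.6874 × 33.0476 = $7000.93 thousand.

$7000.93 thousand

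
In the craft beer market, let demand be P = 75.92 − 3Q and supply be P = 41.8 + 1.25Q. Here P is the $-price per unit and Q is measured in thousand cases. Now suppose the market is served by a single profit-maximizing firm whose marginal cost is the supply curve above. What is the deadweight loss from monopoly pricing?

Competitive equilibrium: 75.92 − 3Q = 41.8 + 1.25Q → Q* = 8.0282, P* = 51.8353.
Marginal revenue: MR = 75.92 − 6Q. Set MR = MC: 75.92 − 6Q = 41.8 + 1.25Q → Q_m = 4.7062.
Price P_m = 75.92 − 3·4.7062 = 61.8014; MC(Q_m) = 41.8 + 1.25·4.7062 = 47.6828.
Competitive Q* = 8.0282, so ΔQ = 3.322; wedge = 61.8014 − 47.6828 = 14.1186.
Deadweight loss = ½ × 3.322 × 14.1186 = $23.45 thousand.

$23.45 thousand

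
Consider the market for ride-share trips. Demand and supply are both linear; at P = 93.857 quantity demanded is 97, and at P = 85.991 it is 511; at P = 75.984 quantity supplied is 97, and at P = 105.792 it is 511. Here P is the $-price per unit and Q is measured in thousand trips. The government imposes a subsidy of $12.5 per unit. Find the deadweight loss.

Demand slope = (85.991 − 93.857)/(511 − 97) = −0.019, so P = 95.7 − 0.019Q.
Supply slope = (105.792 − 75.984)/(511 − 97) = 0.072, so P = 69 + 0.072Q.
Competitive equilibrium: 95.7 − 0.019Q = 69 + 0.072Q → Q* = 293.4066, P* = 90.1253.
The subsidy lowers effective supply by 12.5: P = 56.5 + 0.072Q.
New quantity: 95.7 − 0.019Q = 56.5 + 0.072Q → Q' = 430.7692.
Overproduction ΔQ = 430.7692 − 293.4066 = 137.3626; wedge = subsidy = 12.5.
Welfare loss = ½ × 137.3626 × 12.5 = $858.52 thousand.

$858.52 thousand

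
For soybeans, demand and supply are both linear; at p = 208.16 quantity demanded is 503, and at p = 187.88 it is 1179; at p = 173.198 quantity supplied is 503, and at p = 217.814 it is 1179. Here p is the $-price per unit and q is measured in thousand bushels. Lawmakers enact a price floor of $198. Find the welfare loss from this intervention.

$31.26 thousand

Demand slope = (187.88 − 208.16)/(1179 − 503) = −0.03, so p = 223.25 − 0.03q.
Supply slope = (217.814 − 173.198)/(1179 − 503) = 0.066, so p = 140 + 0.066q.
Competitive equilibrium: 223.25 − 0.03q = 140 + 0.066q → q* = 867.1875, p* = 197.2344.
At the floor p = 198, quantity demanded = (223.25 − 198)/0.03 = 841.6667.
Sellers' marginal cost at q' = 841.6667: 140 + 0.066·841.6667 = 195.55.
Δq = 867.1875 − 841.6667 = 25.5208; wedge = 198 − 195.55 = 2.45.
The triangle = ½ × 25.5208 × 2.45 = $31.26 thousand.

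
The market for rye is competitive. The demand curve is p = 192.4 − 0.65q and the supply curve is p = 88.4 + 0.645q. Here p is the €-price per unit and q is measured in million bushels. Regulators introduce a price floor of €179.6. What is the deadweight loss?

€2379.15 million

Competitive equilibrium: 192.4 − 0.65q = 88.4 + 0.645q → q* = 80.30888, p* = 140.19923.
At the floor p = 179.6, quantity demanded = (192.4 − 179.6)/0.65 = 19.69231.
Sellers' marginal cost at q' = 19.69231: 88.4 + 0.645·19.69231 = 101.10154.
Δq = 80.30888 − 19.69231 = 60.61657; wedge = 179.6 − 101.10154 = 78.49846.
Deadweight loss = ½ × 60.61657 × 78.49846 = €2379.15 million.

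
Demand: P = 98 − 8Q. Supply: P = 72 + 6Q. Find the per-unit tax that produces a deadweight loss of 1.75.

7

Competitive equilibrium: 98 − 8Q = 72 + 6Q → Q* = 1.8571, P* = 83.1429.
A tax t gives ΔQ = t/14 and wedge t, so DWL = t²/28.
t²/28 = 1.75 → t² = 49 → t = 7.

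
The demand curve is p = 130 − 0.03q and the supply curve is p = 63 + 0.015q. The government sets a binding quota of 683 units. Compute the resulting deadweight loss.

14612.78

Competitive equilibrium: 130 − 0.03q = 63 + 0.015q → q* = 1488.8889, p* = 85.3333.
At q = 683: demand price = 130 − 0.03·683 = 109.51; supply price = 63 + 0.015·683 = 73.245.
Δq = 1488.8889 − 683 = 805.8889; wedge = 109.51 − 73.245 = 36.265.
DWL = ½ × 805.8889 × 36.265 = 14612.78.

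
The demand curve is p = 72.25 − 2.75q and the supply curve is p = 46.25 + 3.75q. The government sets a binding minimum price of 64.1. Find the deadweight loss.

3.49

Competitive equilibrium: 72.25 − 2.75q = 46.25 + 3.75q → q* = 4, p* = 61.25.
At the floor p = 64.1, quantity demanded = (72.25 − 64.1)/2.75 = 2.9636.
Sellers' marginal cost at q' = 2.9636: 46.25 + 3.75·2.9636 = 57.3635.
Δq = 4 − 2.9636 = 1.0364; wedge = 64.1 − 57.3635 = 6.7365.
Deadweight loss = ½ × 1.0364 × 6.7365 = 3.49.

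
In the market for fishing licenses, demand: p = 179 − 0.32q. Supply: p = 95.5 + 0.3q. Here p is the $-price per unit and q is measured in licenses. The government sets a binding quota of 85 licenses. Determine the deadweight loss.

Competitive equilibrium: 179 − 0.32q = 95.5 + 0.3q → q* = 134.6774, p* = 135.9032.
At q = 85: demand price = 179 − 0.32·85 = 151.8; supply price = 95.5 + 0.3·85 = 121.
Δq = 134.6774 − 85 = 49.6774; wedge = 151.8 − 121 = 30.8.
DWL = ½ × 49.6774 × 30.8 = $765.03.

$765.03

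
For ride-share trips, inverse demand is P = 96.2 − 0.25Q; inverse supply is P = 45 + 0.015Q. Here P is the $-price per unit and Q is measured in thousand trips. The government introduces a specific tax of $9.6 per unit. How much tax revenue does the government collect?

Competitive equilibrium: 96.2 − 0.25Q = 45 + 0.015Q → Q* = 193.2075, P* = 47.8981.
With the tax, the buyer price exceeds the seller price by 9.6: (96.2 − 0.25Q) − (45 + 0.015Q) = 9.6 → Q' = 156.9811.
Tax revenue = 9.6 × 156.9811 = $1507.02 thousand.

$1507.02 thousand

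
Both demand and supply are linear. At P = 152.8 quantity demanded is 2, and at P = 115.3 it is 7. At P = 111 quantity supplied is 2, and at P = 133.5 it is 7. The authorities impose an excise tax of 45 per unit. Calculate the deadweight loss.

84.375

Demand slope = (115.3 − 152.8)/(7 − 2) = −7.5, so P = 167.8 − 7.5Q.
Supply slope = (133.5 − 111)/(7 − 2) = 4.5, so P = 102 + 4.5Q.
Competitive equilibrium: 167.8 − 7.5Q = 102 + 4.5Q → Q* = 5.4833, P* = 126.675.
With the tax, the buyer price exceeds the seller price by 45: (167.8 − 7.5Q) − (102 + 4.5Q) = 45 → Q' = 1.7333.
ΔQ = 5.4833 − 1.7333 = 3.75; the wedge equals the tax, 45.
The triangle = ½ × 3.75 × 45 = 84.375.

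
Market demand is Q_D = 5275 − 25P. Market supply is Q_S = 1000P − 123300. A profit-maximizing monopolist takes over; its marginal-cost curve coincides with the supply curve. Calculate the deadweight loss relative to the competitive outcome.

In inverse form: demand P = 211 − 0.04Q, supply P = 123.3 + 0.001Q.
Competitive equilibrium: 211 − 0.04Q = 123.3 + 0.001Q → Q* = 2139.02439, P* = 125.43902.
Marginal revenue: MR = 211 − 0.08Q. Set MR = MC: 211 − 0.08Q = 123.3 + 0.001Q → Q_m = 1082.71605.
Price P_m = 211 − 0.04·1082.71605 = 167.69136; MC(Q_m) = 123.3 + 0.001·1082.71605 = 124.38272.
Competitive Q* = 2139.02439, so ΔQ = 1056.30834; wedge = 167.69136 − 124.38272 = 43.30864.
Welfare loss = ½ × 1056.30834 × 43.30864 = 22873.64.

22873.64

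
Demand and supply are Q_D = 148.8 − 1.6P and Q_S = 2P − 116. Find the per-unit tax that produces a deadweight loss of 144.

In inverse form: demand P = 93 − 0.625Q, supply P = 58 + 0.5Q.
Competitive equilibrium: 93 − 0.625Q = 58 + 0.5Q → Q* = 31.1111, P* = 73.5556.
A tax t gives ΔQ = t/1.125 and wedge t, so DWL = t²/2.25.
t²/2.25 = 144 → t² = 324 → t = 18.

18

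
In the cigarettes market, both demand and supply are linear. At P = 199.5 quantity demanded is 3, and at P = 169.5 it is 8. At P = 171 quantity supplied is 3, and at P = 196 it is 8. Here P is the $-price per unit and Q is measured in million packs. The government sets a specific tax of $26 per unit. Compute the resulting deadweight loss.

Demand slope = (169.5 − 199.5)/(8 − 3) = −6, so P = 217.5 − 6Q.
Supply slope = (196 − 171)/(8 − 3) = 5, so P = 156 + 5Q.
Competitive equilibrium: 217.5 − 6Q = 156 + 5Q → Q* = 5.5909, P* = 183.9545.
With the tax, the buyer price exceeds the seller price by 26: (217.5 − 6Q) − (156 + 5Q) = 26 → Q' = 3.2273.
ΔQ = 5.5909 − 3.2273 = 2.3636; the wedge equals the tax, 26.
Deadweight loss = ½ × 2.3636 × 26 = $30.73 million.

$30.73 million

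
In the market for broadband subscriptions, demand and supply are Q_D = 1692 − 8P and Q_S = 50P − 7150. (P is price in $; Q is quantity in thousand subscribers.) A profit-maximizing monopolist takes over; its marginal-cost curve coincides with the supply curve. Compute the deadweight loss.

In inverse form: demand P = 211.5 − 0.125Q, supply P = 143 + 0.02Q.
Competitive equilibrium: 211.5 − 0.125Q = 143 + 0.02Q → Q* = 472.4138, P* = 152.4483.
Marginal revenue: MR = 211.5 − 0.25Q. Set MR = MC: 211.5 − 0.25Q = 143 + 0.02Q → Q_m = 253.7037.
Price P_m = 211.5 − 0.125·253.7037 = 179.787; MC(Q_m) = 143 + 0.02·253.7037 = 148.0741.
Competitive Q* = 472.4138, so ΔQ = 218.7101; wedge = 179.787 − 148.0741 = 31.7129.
Deadweight loss = ½ × 218.7101 × 31.7129 = $3467.97 thousand.

$3467.97 thousand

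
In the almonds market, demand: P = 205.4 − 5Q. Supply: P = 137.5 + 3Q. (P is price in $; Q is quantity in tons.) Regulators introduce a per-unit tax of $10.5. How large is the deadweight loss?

$6.89

Competitive equilibrium: 205.4 − 5Q = 137.5 + 3Q → Q* = 8.4875, P* = 162.9625.
With the tax, the buyer price exceeds the seller price by 10.5: (205.4 − 5Q) − (137.5 + 3Q) = 10.5 → Q' = 7.175.
ΔQ = 8.4875 − 7.175 = 1.3125; the wedge equals the tax, 10.5.
The triangle = ½ × 1.3125 × 10.5 = $6.89.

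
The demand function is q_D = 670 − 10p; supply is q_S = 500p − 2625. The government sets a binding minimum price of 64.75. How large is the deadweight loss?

17327.93

In inverse form: demand p = 67 − 0.1q, supply p = 5.25 + 0.002q.
Competitive equilibrium: 67 − 0.1q = 5.25 + 0.002q → q* = 605.3922, p* = 6.4608.
At the floor p = 64.75, quantity demanded = (67 − 64.75)/0.1 = 22.5.
Sellers' marginal cost at q' = 22.5: 5.25 + 0.002·22.5 = 5.295.
Δq = 605.3922 − 22.5 = 582.8922; wedge = 64.75 − 5.295 = 59.455.
Deadweight loss = ½ × 582.8922 × 59.455 = 17327.93.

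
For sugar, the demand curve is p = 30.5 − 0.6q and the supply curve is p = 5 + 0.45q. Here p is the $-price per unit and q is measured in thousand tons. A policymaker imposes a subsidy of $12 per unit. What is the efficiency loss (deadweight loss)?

Competitive equilibrium: 30.5 − 0.6q = 5 + 0.45q → q* = 24.2857, p* = 15.9286.
The subsidy lowers effective supply by 12: p = 0.45q − 7.
New quantity: 30.5 − 0.6q = 0.45q − 7 → q' = 35.7143.
Overproduction Δq = 35.7143 − 24.2857 = 11.4286; wedge = subsidy = 12.
DWL = ½ × 11.4286 × 12 = $68.57 thousand.

$68.57 thousand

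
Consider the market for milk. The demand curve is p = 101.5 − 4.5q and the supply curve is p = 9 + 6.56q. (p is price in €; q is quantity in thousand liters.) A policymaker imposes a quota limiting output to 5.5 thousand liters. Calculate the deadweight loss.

Competitive equilibrium: 101.5 − 4.5q = 9 + 6.56q → q* = 8.3635, p* = 63.8644.
At q = 5.5: demand price = 101.5 − 4.5·5.5 = 76.75; supply price = 9 + 6.56·5.5 = 45.08.
Δq = 8.3635 − 5.5 = 2.8635; wedge = 76.75 − 45.08 = 31.67.
Deadweight loss = ½ × 2.8635 × 31.67 = €45.34 thousand.

€45.34 thousand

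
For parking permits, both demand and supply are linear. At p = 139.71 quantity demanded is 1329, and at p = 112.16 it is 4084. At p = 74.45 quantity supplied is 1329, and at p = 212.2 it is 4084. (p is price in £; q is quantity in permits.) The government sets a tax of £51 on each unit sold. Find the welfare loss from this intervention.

Demand slope = (112.16 − 139.71)/(4084 − 1329) = −0.01, so p = 153 − 0.01q.
Supply slope = (212.2 − 74.45)/(4084 − 1329) = 0.05, so p = 8 + 0.05q.
Competitive equilibrium: 153 − 0.01q = 8 + 0.05q → q* = 2416.6667, p* = 128.8333.
With the tax, the buyer price exceeds the seller price by 51: (153 − 0.01q) − (8 + 0.05q) = 51 → q' = 1566.6667.
Δq = 2416.6667 − 1566.6667 = 850; the wedge equals the tax, 51.
The triangle = ½ × 850 × 51 = £21675.

£21675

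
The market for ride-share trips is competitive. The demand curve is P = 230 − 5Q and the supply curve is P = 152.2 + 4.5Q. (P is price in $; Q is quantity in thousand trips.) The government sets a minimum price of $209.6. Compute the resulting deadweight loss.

$80.22 thousand

Competitive equilibrium: 230 − 5Q = 152.2 + 4.5Q → Q* = 8.1895, P* = 189.0526.
At the floor P = 209.6, quantity demanded = (230 − 209.6)/5 = 4.08.
Sellers' marginal cost at Q' = 4.08: 152.2 + 4.5·4.08 = 170.56.
ΔQ = 8.1895 − 4.08 = 4.1095; wedge = 209.6 − 170.56 = 39.04.
The triangle = ½ × 4.1095 × 39.04 = $80.22 thousand.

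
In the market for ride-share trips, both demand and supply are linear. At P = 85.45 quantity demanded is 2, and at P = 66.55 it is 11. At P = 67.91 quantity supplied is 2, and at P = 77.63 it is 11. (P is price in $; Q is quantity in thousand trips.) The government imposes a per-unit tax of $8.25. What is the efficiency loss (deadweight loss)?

$10.70 thousand

Demand slope = (66.55 − 85.45)/(11 − 2) = −2.1, so P = 89.65 − 2.1Q.
Supply slope = (77.63 − 67.91)/(11 − 2) = 1.08, so P = 65.75 + 1.08Q.
Competitive equilibrium: 89.65 − 2.1Q = 65.75 + 1.08Q → Q* = 7.5157, P* = 73.867.
With the tax, the buyer price exceeds the seller price by 8.25: (89.65 − 2.1Q) − (65.75 + 1.08Q) = 8.25 → Q' = 4.9214.
ΔQ = 7.5157 − 4.9214 = 2.5943; the wedge equals the tax, 8.25.
Deadweight loss = ½ × 2.5943 × 8.25 = $10.70 thousand.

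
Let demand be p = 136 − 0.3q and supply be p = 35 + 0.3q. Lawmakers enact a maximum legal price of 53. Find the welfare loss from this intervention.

Competitive equilibrium: 136 − 0.3q = 35 + 0.3q → q* = 168.3333, p* = 85.5.
At the ceiling p = 53, quantity supplied = (53 − 35)/0.3 = 60.
Willingness to pay at q' = 60: 136 − 0.3·60 = 118.
Δq = 168.3333 − 60 = 108.3333; wedge = 118 − 53 = 65.
Welfare loss = ½ × 108.3333 × 65 = 3520.83.

3520.83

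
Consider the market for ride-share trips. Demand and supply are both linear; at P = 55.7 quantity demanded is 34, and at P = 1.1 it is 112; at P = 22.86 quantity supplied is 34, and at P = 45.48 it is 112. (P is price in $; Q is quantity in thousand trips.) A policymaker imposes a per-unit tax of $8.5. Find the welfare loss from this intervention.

Demand slope = (1.1 − 55.7)/(112 − 34) = −0.7, so P = 79.5 − 0.7Q.
Supply slope = (45.48 − 22.86)/(112 − 34) = 0.29, so P = 13 + 0.29Q.
Competitive equilibrium: 79.5 − 0.7Q = 13 + 0.29Q → Q* = 67.1717, P* = 32.4798.
With the tax, the buyer price exceeds the seller price by 8.5: (79.5 − 0.7Q) − (13 + 0.29Q) = 8.5 → Q' = 58.5859.
ΔQ = 67.1717 − 58.5859 = 8.5858; the wedge equals the tax, 8.5.
The triangle = ½ × 8.5858 × 8.5 = $36.49 thousand.

$36.49 thousand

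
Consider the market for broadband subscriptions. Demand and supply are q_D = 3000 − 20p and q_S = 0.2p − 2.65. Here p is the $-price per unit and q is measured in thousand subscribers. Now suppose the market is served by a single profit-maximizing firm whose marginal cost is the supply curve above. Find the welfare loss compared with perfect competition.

$0.18 thousand

In inverse form: demand p = 150 − 0.05q, supply p = 13.25 + 5q.
Competitive equilibrium: 150 − 0.05q = 13.25 + 5q → q* = 27.0792, p* = 148.646.
Marginal revenue: MR = 150 − 0.1q. Set MR = MC: 150 − 0.1q = 13.25 + 5q → q_m = 26.8137.
Price p_m = 150 − 0.05·26.8137 = 148.6593; MC(q_m) = 13.25 + 5·26.8137 = 147.3185.
Competitive q* = 27.0792, so Δq = 0.2655; wedge = 148.6593 − 147.3185 = 1.3408.
The triangle = ½ × 0.2655 × 1.3408 = $0.18 thousand.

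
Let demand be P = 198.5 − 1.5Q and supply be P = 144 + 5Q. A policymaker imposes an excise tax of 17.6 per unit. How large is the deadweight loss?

23.83

Competitive equilibrium: 198.5 − 1.5Q = 144 + 5Q → Q* = 8.3846, P* = 185.9231.
With the tax, the buyer price exceeds the seller price by 17.6: (198.5 − 1.5Q) − (144 + 5Q) = 17.6 → Q' = 5.6769.
ΔQ = 8.3846 − 5.6769 = 2.7077; the wedge equals the tax, 17.6.
DWL = ½ × 2.7077 × 17.6 = 23.83.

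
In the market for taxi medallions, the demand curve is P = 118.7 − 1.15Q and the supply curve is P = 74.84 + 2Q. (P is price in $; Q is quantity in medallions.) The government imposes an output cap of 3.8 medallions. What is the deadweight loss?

$161.42

Competitive equilibrium: 118.7 − 1.15Q = 74.84 + 2Q → Q* = 13.9238, P* = 102.6876.
At Q = 3.8: demand price = 118.7 − 1.15·3.8 = 114.33; supply price = 74.84 + 2·3.8 = 82.44.
ΔQ = 13.9238 − 3.8 = 10.1238; wedge = 114.33 − 82.44 = 31.89.
Welfare loss = ½ × 10.1238 × 31.89 = $161.42.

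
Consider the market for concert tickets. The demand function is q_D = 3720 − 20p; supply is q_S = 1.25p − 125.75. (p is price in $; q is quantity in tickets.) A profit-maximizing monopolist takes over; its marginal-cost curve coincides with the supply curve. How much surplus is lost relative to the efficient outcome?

In inverse form: demand p = 186 − 0.05q, supply p = 100.6 + 0.8q.
Competitive equilibrium: 186 − 0.05q = 100.6 + 0.8q → q* = 100.4706, p* = 180.9765.
Marginal revenue: MR = 186 − 0.1q. Set MR = MC: 186 − 0.1q = 100.6 + 0.8q → q_m = 94.8889.
Price p_m = 186 − 0.05·94.8889 = 181.2556; MC(q_m) = 100.6 + 0.8·94.8889 = 176.5111.
Competitive q* = 100.4706, so Δq = 5.5817; wedge = 181.2556 − 176.5111 = 4.7445.
Deadweight loss = ½ × 5.5817 × 4.7445 = $13.24.

$13.24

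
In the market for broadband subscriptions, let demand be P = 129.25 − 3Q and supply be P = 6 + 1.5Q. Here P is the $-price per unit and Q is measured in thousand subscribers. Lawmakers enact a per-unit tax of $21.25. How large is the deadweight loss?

$50.17 thousand

Competitive equilibrium: 129.25 − 3Q = 6 + 1.5Q → Q* = 27.3889, P* = 47.0833.
With the tax, the buyer price exceeds the seller price by 21.25: (129.25 − 3Q) − (6 + 1.5Q) = 21.25 → Q' = 22.6667.
ΔQ = 27.3889 − 22.6667 = 4.7222; the wedge equals the tax, 21.25.
DWL = ½ × 4.7222 × 21.25 = $50.17 thousand.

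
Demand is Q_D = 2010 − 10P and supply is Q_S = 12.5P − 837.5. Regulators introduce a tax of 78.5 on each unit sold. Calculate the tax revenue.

24204.17

In inverse form: demand P = 201 − 0.1Q, supply P = 67 + 0.08Q.
Competitive equilibrium: 201 − 0.1Q = 67 + 0.08Q → Q* = 744.44444, P* = 126.55556.
With the tax, the buyer price exceeds the seller price by 78.5: (201 − 0.1Q) − (67 + 0.08Q) = 78.5 → Q' = 308.33333.
Tax revenue = 78.5 × 308.33333 = 24204.17.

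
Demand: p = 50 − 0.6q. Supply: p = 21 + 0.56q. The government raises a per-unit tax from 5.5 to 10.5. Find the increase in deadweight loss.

34.48

Competitive equilibrium: 50 − 0.6q = 21 + 0.56q → q* = 25, p* = 35.
For a per-unit tax t: Δq = t/1.16, so DWL = ½·t·(t/1.16) = t²/2.32.
At t = 5.5: DWL = 13.039. At t = 10.5: DWL = 47.522.
Increase = 47.522 − 13.039 = 34.48.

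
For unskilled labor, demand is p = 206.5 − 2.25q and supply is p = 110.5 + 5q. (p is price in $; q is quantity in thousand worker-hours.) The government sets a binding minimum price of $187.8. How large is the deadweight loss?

Competitive equilibrium: 206.5 − 2.25q = 110.5 + 5q → q* = 13.24138, p* = 176.7069.
At the floor p = 187.8, quantity demanded = (206.5 − 187.8)/2.25 = 8.31111.
Sellers' marginal cost at q' = 8.31111: 110.5 + 5·8.31111 = 152.05555.
Δq = 13.24138 − 8.31111 = 4.93027; wedge = 187.8 − 152.05555 = 35.74445.
Welfare loss = ½ × 4.93027 × 35.74445 = $88.11 thousand.

$88.11 thousand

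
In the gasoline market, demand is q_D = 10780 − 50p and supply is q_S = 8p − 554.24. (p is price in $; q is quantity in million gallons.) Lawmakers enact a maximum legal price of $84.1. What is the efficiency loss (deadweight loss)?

In inverse form: demand p = 215.6 − 0.02q, supply p = 69.28 + 0.125q.
Competitive equilibrium: 215.6 − 0.02q = 69.28 + 0.125q → q* = 1009.1034, p* = 195.4179.
At the ceiling p = 84.1, quantity supplied = (84.1 − 69.28)/0.125 = 118.56.
Willingness to pay at q' = 118.56: 215.6 − 0.02·118.56 = 213.2288.
Δq = 1009.1034 − 118.56 = 890.5434; wedge = 213.2288 − 84.1 = 129.1288.
Welfare loss = ½ × 890.5434 × 129.1288 = $57497.40 million.

$57497.40 million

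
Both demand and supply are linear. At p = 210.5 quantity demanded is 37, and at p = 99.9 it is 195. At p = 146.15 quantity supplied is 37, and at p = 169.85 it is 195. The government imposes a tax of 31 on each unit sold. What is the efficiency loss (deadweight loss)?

565.29

Demand slope = (99.9 − 210.5)/(195 − 37) = −0.7, so p = 236.4 − 0.7q.
Supply slope = (169.85 − 146.15)/(195 − 37) = 0.15, so p = 140.6 + 0.15q.
Competitive equilibrium: 236.4 − 0.7q = 140.6 + 0.15q → q* = 112.7059, p* = 157.5059.
With the tax, the buyer price exceeds the seller price by 31: (236.4 − 0.7q) − (140.6 + 0.15q) = 31 → q' = 76.2353.
Δq = 112.7059 − 76.2353 = 36.4706; the wedge equals the tax, 31.
DWL = ½ × 36.4706 × 31 = 565.29.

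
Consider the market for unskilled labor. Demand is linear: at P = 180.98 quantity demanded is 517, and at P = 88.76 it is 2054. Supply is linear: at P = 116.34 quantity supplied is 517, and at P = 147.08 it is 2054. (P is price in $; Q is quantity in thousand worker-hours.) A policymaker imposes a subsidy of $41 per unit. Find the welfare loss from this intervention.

Demand slope = (88.76 − 180.98)/(2054 − 517) = −0.06, so P = 212 − 0.06Q.
Supply slope = (147.08 − 116.34)/(2054 − 517) = 0.02, so P = 106 + 0.02Q.
Competitive equilibrium: 212 − 0.06Q = 106 + 0.02Q → Q* = 1325, P* = 132.5.
The subsidy lowers effective supply by 41: P = 65 + 0.02Q.
New quantity: 212 − 0.06Q = 65 + 0.02Q → Q' = 1837.5.
Overproduction ΔQ = 1837.5 − 1325 = 512.5; wedge = subsidy = 41.
Deadweight loss = ½ × 512.5 × 41 = $10506.25 thousand.

$10506.25 thousand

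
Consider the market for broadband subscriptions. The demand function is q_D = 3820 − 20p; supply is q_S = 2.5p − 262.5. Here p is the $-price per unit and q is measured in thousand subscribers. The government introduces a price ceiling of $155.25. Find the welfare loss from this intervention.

$964.90 thousand

In inverse form: demand p = 191 − 0.05q, supply p = 105 + 0.4q.
Competitive equilibrium: 191 − 0.05q = 105 + 0.4q → q* = 191.1111, p* = 181.4444.
At the ceiling p = 155.25, quantity supplied = (155.25 − 105)/0.4 = 125.625.
Willingness to pay at q' = 125.625: 191 − 0.05·125.625 = 184.7188.
Δq = 191.1111 − 125.625 = 65.4861; wedge = 184.7188 − 155.25 = 29.4688.
Deadweight loss = ½ × 65.4861 × 29.4688 = $964.90 thousand.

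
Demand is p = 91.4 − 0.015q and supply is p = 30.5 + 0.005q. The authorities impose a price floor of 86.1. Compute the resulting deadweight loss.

Competitive equilibrium: 91.4 − 0.015q = 30.5 + 0.005q → q* = 3045, p* = 45.725.
At the floor p = 86.1, quantity demanded = (91.4 − 86.1)/0.015 = 353.33333.
Sellers' marginal cost at q' = 353.33333: 30.5 + 0.005·353.33333 = 32.26667.
Δq = 3045 − 353.33333 = 2691.66667; wedge = 86.1 − 32.26667 = 53.83333.
The triangle = ½ × 2691.66667 × 53.83333 = 72450.69.

72450.69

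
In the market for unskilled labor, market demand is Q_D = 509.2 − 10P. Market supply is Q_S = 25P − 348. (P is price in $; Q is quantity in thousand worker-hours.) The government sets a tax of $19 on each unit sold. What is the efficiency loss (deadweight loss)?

In inverse form: demand P = 50.92 − 0.1Q, supply P = 13.92 + 0.04Q.
Competitive equilibrium: 50.92 − 0.1Q = 13.92 + 0.04Q → Q* = 264.2857, P* = 24.4914.
With the tax, the buyer price exceeds the seller price by 19: (50.92 − 0.1Q) − (13.92 + 0.04Q) = 19 → Q' = 128.5714.
ΔQ = 264.2857 − 128.5714 = 135.7143; the wedge equals the tax, 19.
DWL = ½ × 135.7143 × 19 = $1289.29 thousand.

$1289.29 thousand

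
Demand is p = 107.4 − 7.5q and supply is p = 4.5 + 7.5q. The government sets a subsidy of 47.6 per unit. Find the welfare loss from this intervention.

75.53

Competitive equilibrium: 107.4 − 7.5q = 4.5 + 7.5q → q* = 6.86, p* = 55.95.
The subsidy lowers effective supply by 47.6: p = 7.5q − 43.1.
New quantity: 107.4 − 7.5q = 7.5q − 43.1 → q' = 10.03333.
Overproduction Δq = 10.03333 − 6.86 = 3.17333; wedge = subsidy = 47.6.
The triangle = ½ × 3.17333 × 47.6 = 75.53.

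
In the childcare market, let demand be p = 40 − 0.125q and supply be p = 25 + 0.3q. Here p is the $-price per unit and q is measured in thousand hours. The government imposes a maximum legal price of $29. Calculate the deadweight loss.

Competitive equilibrium: 40 − 0.125q = 25 + 0.3q → q* = 35.2941, p* = 35.5882.
At the ceiling p = 29, quantity supplied = (29 − 25)/0.3 = 13.3333.
Willingness to pay at q' = 13.3333: 40 − 0.125·13.3333 = 38.3333.
Δq = 35.2941 − 13.3333 = 21.9608; wedge = 38.3333 − 29 = 9.3333.
Welfare loss = ½ × 21.9608 × 9.3333 = $102.48 thousand.

$102.48 thousand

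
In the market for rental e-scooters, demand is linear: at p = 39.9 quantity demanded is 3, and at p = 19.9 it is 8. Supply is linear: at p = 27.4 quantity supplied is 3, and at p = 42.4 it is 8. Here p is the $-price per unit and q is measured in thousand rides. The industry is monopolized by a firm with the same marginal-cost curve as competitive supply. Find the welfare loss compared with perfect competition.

Demand slope = (19.9 − 39.9)/(8 − 3) = −4, so p = 51.9 − 4q.
Supply slope = (42.4 − 27.4)/(8 − 3) = 3, so p = 18.4 + 3q.
Competitive equilibrium: 51.9 − 4q = 18.4 + 3q → q* = 4.7857, p* = 32.7571.
Marginal revenue: MR = 51.9 − 8q. Set MR = MC: 51.9 − 8q = 18.4 + 3q → q_m = 3.0455.
Price p_m = 51.9 − 4·3.0455 = 39.718; MC(q_m) = 18.4 + 3·3.0455 = 27.5365.
Competitive q* = 4.7857, so Δq = 1.7402; wedge = 39.718 − 27.5365 = 12.1815.
Welfare loss = ½ × 1.7402 × 12.1815 = $10.60 thousand.

$10.60 thousand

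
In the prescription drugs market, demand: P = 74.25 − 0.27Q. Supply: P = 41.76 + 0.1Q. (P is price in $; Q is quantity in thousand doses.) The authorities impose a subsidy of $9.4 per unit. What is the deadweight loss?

Competitive equilibrium: 74.25 − 0.27Q = 41.76 + 0.1Q → Q* = 87.8108, P* = 50.5411.
The subsidy lowers effective supply by 9.4: P = 32.36 + 0.1Q.
New quantity: 74.25 − 0.27Q = 32.36 + 0.1Q → Q' = 113.2162.
Overproduction ΔQ = 113.2162 − 87.8108 = 25.4054; wedge = subsidy = 9.4.
Welfare loss = ½ × 25.4054 × 9.4 = $119.41 thousand.

$119.41 thousand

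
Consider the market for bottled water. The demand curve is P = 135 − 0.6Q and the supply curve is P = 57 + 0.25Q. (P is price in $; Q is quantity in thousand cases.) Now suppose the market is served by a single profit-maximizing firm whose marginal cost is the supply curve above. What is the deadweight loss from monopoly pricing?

Competitive equilibrium: 135 − 0.6Q = 57 + 0.25Q → Q* = 91.7647, P* = 79.9412.
Marginal revenue: MR = 135 − 1.2Q. Set MR = MC: 135 − 1.2Q = 57 + 0.25Q → Q_m = 53.7931.
Price P_m = 135 − 0.6·53.7931 = 102.7241; MC(Q_m) = 57 + 0.25·53.7931 = 70.4483.
Competitive Q* = 91.7647, so ΔQ = 37.9716; wedge = 102.7241 − 70.4483 = 32.2758.
Welfare loss = ½ × 37.9716 × 32.2758 = $612.78 thousand.

$612.78 thousand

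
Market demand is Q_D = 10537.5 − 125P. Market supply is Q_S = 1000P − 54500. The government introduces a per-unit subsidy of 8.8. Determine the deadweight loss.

In inverse form: demand P = 84.3 − 0.008Q, supply P = 54.5 + 0.001Q.
Competitive equilibrium: 84.3 − 0.008Q = 54.5 + 0.001Q → Q* = 3311.1111, P* = 57.8111.
The subsidy lowers effective supply by 8.8: P = 45.7 + 0.001Q.
New quantity: 84.3 − 0.008Q = 45.7 + 0.001Q → Q' = 4288.8889.
Overproduction ΔQ = 4288.8889 − 3311.1111 = 977.7778; wedge = subsidy = 8.8.
Welfare loss = ½ × 977.7778 × 8.8 = 4302.22.

4302.22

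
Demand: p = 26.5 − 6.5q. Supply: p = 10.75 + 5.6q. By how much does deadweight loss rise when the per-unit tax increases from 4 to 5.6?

Competitive equilibrium: 26.5 − 6.5q = 10.75 + 5.6q → q* = 1.3017, p* = 18.0393.
For a per-unit tax t: Δq = t/12.1, so DWL = ½·t·(t/12.1) = t²/24.2.
At t = 4: DWL = 0.6612. At t = 5.6: DWL = 1.2959.
Increase = 1.2959 − 0.6612 = 0.63.

0.63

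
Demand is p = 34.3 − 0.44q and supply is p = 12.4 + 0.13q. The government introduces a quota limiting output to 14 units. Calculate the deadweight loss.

Competitive equilibrium: 34.3 − 0.44q = 12.4 + 0.13q → q* = 38.4211, p* = 17.3947.
At q = 14: demand price = 34.3 − 0.44·14 = 28.14; supply price = 12.4 + 0.13·14 = 14.22.
Δq = 38.4211 − 14 = 24.4211; wedge = 28.14 − 14.22 = 13.92.
Deadweight loss = ½ × 24.4211 × 13.92 = 169.97.

169.97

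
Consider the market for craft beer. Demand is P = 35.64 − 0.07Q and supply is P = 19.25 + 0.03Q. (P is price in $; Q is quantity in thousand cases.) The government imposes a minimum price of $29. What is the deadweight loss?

$238.35 thousand

Competitive equilibrium: 35.64 − 0.07Q = 19.25 + 0.03Q → Q* = 163.9, P* = 24.167.
At the floor P = 29, quantity demanded = (35.64 − 29)/0.07 = 94.8571.
Sellers' marginal cost at Q' = 94.8571: 19.25 + 0.03·94.8571 = 22.0957.
ΔQ = 163.9 − 94.8571 = 69.0429; wedge = 29 − 22.0957 = 6.9043.
Deadweight loss = ½ × 69.0429 × 6.9043 = $238.35 thousand.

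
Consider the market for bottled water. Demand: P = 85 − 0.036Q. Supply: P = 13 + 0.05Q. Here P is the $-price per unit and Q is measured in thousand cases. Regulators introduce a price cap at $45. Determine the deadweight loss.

Competitive equilibrium: 85 − 0.036Q = 13 + 0.05Q → Q* = 837.2093, P* = 54.8605.
At the ceiling P = 45, quantity supplied = (45 − 13)/0.05 = 640.
Willingness to pay at Q' = 640: 85 − 0.036·640 = 61.96.
ΔQ = 837.2093 − 640 = 197.2093; wedge = 61.96 − 45 = 16.96.
Deadweight loss = ½ × 197.2093 × 16.96 = $1672.33 thousand.

$1672.33 thousand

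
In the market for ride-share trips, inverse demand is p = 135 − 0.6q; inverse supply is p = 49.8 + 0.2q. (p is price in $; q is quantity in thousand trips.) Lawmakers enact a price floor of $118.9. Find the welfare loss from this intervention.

Competitive equilibrium: 135 − 0.6q = 49.8 + 0.2q → q* = 106.5, p* = 71.1.
At the floor p = 118.9, quantity demanded = (135 − 118.9)/0.6 = 26.8333.
Sellers' marginal cost at q' = 26.8333: 49.8 + 0.2·26.8333 = 55.1667.
Δq = 106.5 − 26.8333 = 79.6667; wedge = 118.9 − 55.1667 = 63.7333.
DWL = ½ × 79.6667 × 63.7333 = $2538.71 thousand.

$2538.71 thousand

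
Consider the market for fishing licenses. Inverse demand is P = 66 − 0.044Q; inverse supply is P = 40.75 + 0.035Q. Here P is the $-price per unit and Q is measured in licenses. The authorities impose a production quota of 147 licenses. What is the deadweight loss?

$1177.01

Competitive equilibrium: 66 − 0.044Q = 40.75 + 0.035Q → Q* = 319.6203, P* = 51.9367.
At Q = 147: demand price = 66 − 0.044·147 = 59.532; supply price = 40.75 + 0.035·147 = 45.895.
ΔQ = 319.6203 − 147 = 172.6203; wedge = 59.532 − 45.895 = 13.637.
Deadweight loss = ½ × 172.6203 × 13.637 = $1177.01.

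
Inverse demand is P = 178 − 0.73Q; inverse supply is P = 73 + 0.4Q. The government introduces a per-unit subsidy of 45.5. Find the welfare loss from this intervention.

Competitive equilibrium: 178 − 0.73Q = 73 + 0.4Q → Q* = 92.9204, P* = 110.1681.
The subsidy lowers effective supply by 45.5: P = 27.5 + 0.4Q.
New quantity: 178 − 0.73Q = 27.5 + 0.4Q → Q' = 133.1858.
Overproduction ΔQ = 133.1858 − 92.9204 = 40.2654; wedge = subsidy = 45.5.
The triangle = ½ × 40.2654 × 45.5 = 916.04.

916.04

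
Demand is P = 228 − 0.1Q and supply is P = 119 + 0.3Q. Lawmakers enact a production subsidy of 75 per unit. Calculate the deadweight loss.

7031.25

Competitive equilibrium: 228 − 0.1Q = 119 + 0.3Q → Q* = 272.5, P* = 200.75.
The subsidy lowers effective supply by 75: P = 44 + 0.3Q.
New quantity: 228 − 0.1Q = 44 + 0.3Q → Q' = 460.
Overproduction ΔQ = 460 − 272.5 = 187.5; wedge = subsidy = 75.
DWL = ½ × 187.5 × 75 = 7031.25.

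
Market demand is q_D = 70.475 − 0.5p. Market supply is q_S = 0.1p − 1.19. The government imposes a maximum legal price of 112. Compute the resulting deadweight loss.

In inverse form: demand p = 140.95 − 2q, supply p = 11.9 + 10q.
Competitive equilibrium: 140.95 − 2q = 11.9 + 10q → q* = 10.7542, p* = 119.4417.
At the ceiling p = 112, quantity supplied = (112 − 11.9)/10 = 10.01.
Willingness to pay at q' = 10.01: 140.95 − 2·10.01 = 120.93.
Δq = 10.7542 − 10.01 = 0.7442; wedge = 120.93 − 112 = 8.93.
DWL = ½ × 0.7442 × 8.93 = 3.32.

3.32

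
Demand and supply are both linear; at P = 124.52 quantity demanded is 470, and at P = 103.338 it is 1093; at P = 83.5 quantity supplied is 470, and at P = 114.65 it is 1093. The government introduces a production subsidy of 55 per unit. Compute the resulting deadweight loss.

18005.95

Demand slope = (103.338 − 124.52)/(1093 − 470) = −0.034, so P = 140.5 − 0.034Q.
Supply slope = (114.65 − 83.5)/(1093 − 470) = 0.05, so P = 60 + 0.05Q.
Competitive equilibrium: 140.5 − 0.034Q = 60 + 0.05Q → Q* = 958.3333, P* = 107.9167.
The subsidy lowers effective supply by 55: P = 5 + 0.05Q.
New quantity: 140.5 − 0.034Q = 5 + 0.05Q → Q' = 1613.0952.
Overproduction ΔQ = 1613.0952 − 958.3333 = 654.7619; wedge = subsidy = 55.
DWL = ½ × 654.7619 × 55 = 18005.95.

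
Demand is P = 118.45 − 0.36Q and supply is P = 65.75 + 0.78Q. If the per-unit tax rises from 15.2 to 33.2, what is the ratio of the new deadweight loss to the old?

Competitive equilibrium: 118.45 − 0.36Q = 65.75 + 0.78Q → Q* = 46.2281, P* = 101.8079.
For a per-unit tax t: ΔQ = t/1.14, so DWL = ½·t·(t/1.14) = t²/2.28.
At t = 15.2: DWL = 101.333. At t = 33.2: DWL = 483.439.
Ratio = (33.2/15.2)² = 4.771.

4.771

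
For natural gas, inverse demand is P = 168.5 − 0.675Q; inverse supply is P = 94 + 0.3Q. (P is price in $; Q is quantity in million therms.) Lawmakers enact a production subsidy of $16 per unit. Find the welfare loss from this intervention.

Competitive equilibrium: 168.5 − 0.675Q = 94 + 0.3Q → Q* = 76.4103, P* = 116.9231.
The subsidy lowers effective supply by 16: P = 78 + 0.3Q.
New quantity: 168.5 − 0.675Q = 78 + 0.3Q → Q' = 92.8205.
Overproduction ΔQ = 92.8205 − 76.4103 = 16.4102; wedge = subsidy = 16.
DWL = ½ × 16.4102 × 16 = $131.28 million.

$131.28 million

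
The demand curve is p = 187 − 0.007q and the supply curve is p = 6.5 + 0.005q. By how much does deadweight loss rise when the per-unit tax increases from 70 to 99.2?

Competitive equilibrium: 187 − 0.007q = 6.5 + 0.005q → q* = 15041.6667, p* = 81.7083.
For a per-unit tax t: Δq = t/0.012, so DWL = ½·t·(t/0.012) = t²/0.024.
At t = 70: DWL = 204166.667. At t = 99.2: DWL = 410026.667.
Increase = 410026.667 − 204166.667 = 205860.

205860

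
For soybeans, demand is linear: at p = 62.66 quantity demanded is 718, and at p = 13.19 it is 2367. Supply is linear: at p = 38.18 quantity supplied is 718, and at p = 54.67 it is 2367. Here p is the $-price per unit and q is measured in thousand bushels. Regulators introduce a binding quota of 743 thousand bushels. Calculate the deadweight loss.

Demand slope = (13.19 − 62.66)/(2367 − 718) = −0.03, so p = 84.2 − 0.03q.
Supply slope = (54.67 − 38.18)/(2367 − 718) = 0.01, so p = 31 + 0.01q.
Competitive equilibrium: 84.2 − 0.03q = 31 + 0.01q → q* = 1330, p* = 44.3.
At q = 743: demand price = 84.2 − 0.03·743 = 61.91; supply price = 31 + 0.01·743 = 38.43.
Δq = 1330 − 743 = 587; wedge = 61.91 − 38.43 = 23.48.
The triangle = ½ × 587 × 23.48 = $6891.38 thousand.

$6891.38 thousand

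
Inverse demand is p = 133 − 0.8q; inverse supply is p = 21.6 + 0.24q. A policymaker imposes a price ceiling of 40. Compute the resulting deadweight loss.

482.10

Competitive equilibrium: 133 − 0.8q = 21.6 + 0.24q → q* = 107.1154, p* = 47.3077.
At the ceiling p = 40, quantity supplied = (40 − 21.6)/0.24 = 76.6667.
Willingness to pay at q' = 76.6667: 133 − 0.8·76.6667 = 71.6666.
Δq = 107.1154 − 76.6667 = 30.4487; wedge = 71.6666 − 40 = 31.6666.
Deadweight loss = ½ × 30.4487 × 31.6666 = 482.10.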